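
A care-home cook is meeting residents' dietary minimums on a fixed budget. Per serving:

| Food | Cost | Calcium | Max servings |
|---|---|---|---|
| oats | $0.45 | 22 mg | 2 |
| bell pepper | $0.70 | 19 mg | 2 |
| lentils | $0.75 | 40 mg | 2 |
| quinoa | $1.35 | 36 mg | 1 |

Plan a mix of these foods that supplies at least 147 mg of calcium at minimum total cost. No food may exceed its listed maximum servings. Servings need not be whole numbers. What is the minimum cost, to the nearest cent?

$3.25

Cost per mg of calcium: lentils $0.0187, oats $0.0205, bell pepper $0.0368, quinoa $0.0375.
Take 2 servings of lentils: +80.0 mg calcium for $1.50 (total $1.50, still need 67.0 mg).
Take 2 servings of oats: +44.0 mg calcium for $0.90 (total $2.40, still need 23.0 mg).
Take 1.211 servings of bell pepper: +23.0 mg calcium for $0.85 (total $3.25, still need 0.0 mg).
Greedy by cheapest-per-mg is optimal for a single linear constraint, so the minimum cost is $3.25.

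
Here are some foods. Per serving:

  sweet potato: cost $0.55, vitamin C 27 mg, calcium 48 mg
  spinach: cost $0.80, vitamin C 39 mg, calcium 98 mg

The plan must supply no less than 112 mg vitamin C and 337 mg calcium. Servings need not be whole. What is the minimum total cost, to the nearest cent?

$2.75

With two linear requirements the optimum uses one or two foods; enumerate the corners.
sweet potato only: max(112/27, 337/48) = 7.021 servings → $3.86.
spinach only: max(112/39, 337/98) = 3.439 servings → $2.75.
sweet potato + spinach: the both-tight solution has a negative serving — not a feasible corner.
So the least-cost plan costs $2.75.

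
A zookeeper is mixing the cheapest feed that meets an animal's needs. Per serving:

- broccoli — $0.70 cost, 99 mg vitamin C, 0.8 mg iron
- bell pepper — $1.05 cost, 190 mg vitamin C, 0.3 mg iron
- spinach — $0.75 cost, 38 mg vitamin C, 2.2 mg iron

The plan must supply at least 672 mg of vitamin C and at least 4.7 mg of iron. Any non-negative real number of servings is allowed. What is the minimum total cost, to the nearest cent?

broccoli only: max(672/99, 4.7/0.8) = 6.788 servings → $4.75.
bell pepper only: max(672/190, 4.7/0.3) = 15.67 servings → $16.45.
spinach only: max(672/38, 4.7/2.2) = 17.68 servings → $13.26.
broccoli + bell pepper with both tight: 5.653 servings and 0.5912 servings → $4.58.
broccoli + spinach: intersection lies outside the first quadrant.
bell pepper + spinach with both tight: 3.197 servings and 1.7 servings → $4.63.
So the least-cost plan costs $4.58.

$4.58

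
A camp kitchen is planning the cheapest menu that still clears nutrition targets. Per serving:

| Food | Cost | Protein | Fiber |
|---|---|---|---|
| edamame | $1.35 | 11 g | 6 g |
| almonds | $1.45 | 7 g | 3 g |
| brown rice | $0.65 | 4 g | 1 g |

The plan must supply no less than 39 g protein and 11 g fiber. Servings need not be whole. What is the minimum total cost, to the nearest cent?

edamame only: max(39/11, 11/6) = 3.545 servings → $4.79.
almonds only: max(39/7, 11/3) = 5.571 servings → $8.08.
brown rice only: max(39/4, 11/1) = 11 servings → $7.15.
edamame + almonds: intersection lies outside the first quadrant.
edamame + brown rice with both tight: 0.3846 servings and 8.692 servings → $6.17.
almonds + brown rice with both tight: 1 serving and 8 servings → $6.65.
The minimum over all feasible corners is $4.79.

$4.79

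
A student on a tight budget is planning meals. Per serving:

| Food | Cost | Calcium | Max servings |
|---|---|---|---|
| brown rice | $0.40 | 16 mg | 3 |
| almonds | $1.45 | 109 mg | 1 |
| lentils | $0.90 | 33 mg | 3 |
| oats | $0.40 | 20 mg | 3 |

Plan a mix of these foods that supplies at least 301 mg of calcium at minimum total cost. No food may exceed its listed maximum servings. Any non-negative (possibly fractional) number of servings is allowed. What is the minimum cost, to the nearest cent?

Cost per mg of calcium: almonds $0.0133, oats $0.0200, brown rice $0.0250, lentils $0.0273.
Take 1 serving of almonds: +109.0 mg calcium for $1.45 (total $1.45, still need 192.0 mg).
Take 3 servings of oats: +60.0 mg calcium for $1.20 (total $2.65, still need 132.0 mg).
Take 3 servings of brown rice: +48.0 mg calcium for $1.20 (total $3.85, still need 84.0 mg).
Take 2.545 servings of lentils: +84.0 mg calcium for $2.29 (total $6.14, still need 0.0 mg).
Filling from the cheapest source first is optimal under one linear minimum: $6.14.

$6.14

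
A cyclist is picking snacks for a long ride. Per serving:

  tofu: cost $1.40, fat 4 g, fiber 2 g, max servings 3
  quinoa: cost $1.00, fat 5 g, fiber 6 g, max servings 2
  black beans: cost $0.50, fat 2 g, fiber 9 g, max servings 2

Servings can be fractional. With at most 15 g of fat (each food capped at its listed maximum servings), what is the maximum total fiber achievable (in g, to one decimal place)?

Fiber per g fat: black beans 4.5, quinoa 1.2, tofu 0.5.
Take 2 servings of black beans: uses 4 g fat, +18.0 g fiber (running total 18.0 g).
Take 2 servings of quinoa: uses 10 g fat, +12.0 g fiber (running total 30.0 g).
Take 0.25 servings of tofu: uses 1 g fat, +0.5 g fiber (running total 30.5 g).
Greedy by best ratio exhausts the fat allowance optimally: 30.5 g.

30.5 g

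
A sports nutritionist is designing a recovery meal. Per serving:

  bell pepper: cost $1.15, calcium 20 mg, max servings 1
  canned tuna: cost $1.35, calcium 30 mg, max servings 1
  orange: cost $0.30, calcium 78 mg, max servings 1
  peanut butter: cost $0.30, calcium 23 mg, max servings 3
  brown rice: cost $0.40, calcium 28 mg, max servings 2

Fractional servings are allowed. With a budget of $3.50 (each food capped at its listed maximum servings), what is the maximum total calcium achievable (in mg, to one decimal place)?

Calcium per dollar: orange 260, peanut butter 76.67, brown rice 70, canned tuna 22.22, bell pepper 17.39.
Take 1 serving of orange: spends $0.30, +78.0 mg calcium (running total 78.0 mg).
Take 3 servings of peanut butter: spends $0.90, +69.0 mg calcium (running total 147.0 mg).
Take 2 servings of brown rice: spends $0.80, +56.0 mg calcium (running total 203.0 mg).
Take 1 serving of canned tuna: spends $1.35, +30.0 mg calcium (running total 233.0 mg).
Take 0.1304 servings of bell pepper: spends $0.15, +2.6 mg calcium (running total 235.6 mg).
Greedy by best ratio exhausts the cost allowance optimally: 235.6 mg.

235.6 mg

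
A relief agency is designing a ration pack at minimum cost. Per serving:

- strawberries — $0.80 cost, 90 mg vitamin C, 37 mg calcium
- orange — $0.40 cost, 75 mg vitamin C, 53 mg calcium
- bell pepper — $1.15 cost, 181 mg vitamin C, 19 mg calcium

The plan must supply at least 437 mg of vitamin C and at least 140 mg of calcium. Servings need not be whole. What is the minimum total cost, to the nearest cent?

Two binding constraints pin down two serving amounts, so the optimal mix uses at most two foods. The candidates are each food alone (scaled to the tighter of vitamin C/calcium) and each pair with both constraints tight.
strawberries only: max(437/90, 140/37) = 4.856 servings → $3.88.
orange only: max(437/75, 140/53) = 5.827 servings → $2.33.
bell pepper only: max(437/181, 140/19) = 7.368 servings → $8.47.
strawberries + orange: intersection lies outside the first quadrant.
strawberries + bell pepper with both tight: 3.416 servings and 0.7157 servings → $3.56.
orange + bell pepper with both tight: 2.086 servings and 1.55 servings → $2.62.
The minimum over all feasible corners is $2.33.

$2.33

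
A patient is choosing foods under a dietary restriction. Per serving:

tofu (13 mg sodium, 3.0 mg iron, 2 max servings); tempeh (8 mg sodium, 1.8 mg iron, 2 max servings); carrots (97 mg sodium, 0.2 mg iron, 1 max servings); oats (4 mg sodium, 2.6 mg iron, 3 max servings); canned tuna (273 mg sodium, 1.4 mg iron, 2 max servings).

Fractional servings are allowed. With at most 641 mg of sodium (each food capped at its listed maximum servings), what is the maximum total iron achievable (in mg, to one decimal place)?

Iron per mg sodium: oats 0.65, tofu 0.2308, tempeh 0.225, canned tuna 0.005128, carrots 0.002062.
Take 3 servings of oats: uses 12 mg sodium, +7.8 mg iron (running total 7.8 mg).
Take 2 servings of tofu: uses 26 mg sodium, +6.0 mg iron (running total 13.8 mg).
Take 2 servings of tempeh: uses 16 mg sodium, +3.6 mg iron (running total 17.4 mg).
Take 2 servings of canned tuna: uses 546 mg sodium, +2.8 mg iron (running total 20.2 mg).
Take 0.4227 servings of carrots: uses 41 mg sodium, +0.1 mg iron (running total 20.3 mg).
Greedy by best ratio exhausts the sodium allowance optimally: 20.3 mg.

20.3 mg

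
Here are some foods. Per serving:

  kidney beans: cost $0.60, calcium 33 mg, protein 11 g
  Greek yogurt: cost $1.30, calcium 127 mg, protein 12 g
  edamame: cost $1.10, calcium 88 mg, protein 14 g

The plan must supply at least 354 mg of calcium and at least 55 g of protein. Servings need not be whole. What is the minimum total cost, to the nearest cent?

$4.34

A basic optimal solution has at most two foods positive. Try each food alone and each pair with both targets met exactly.
kidney beans only: max(354/33, 55/11) = 10.73 servings → $6.44.
Greek yogurt only: max(354/127, 55/12) = 4.583 servings → $5.96.
edamame only: max(354/88, 55/14) = 4.023 servings → $4.42.
kidney beans + Greek yogurt with both tight: 2.734 servings and 2.077 servings → $4.34.
kidney beans + edamame: intersection lies outside the first quadrant.
Greek yogurt + edamame with both tight: 0.1607 servings and 3.791 servings → $4.38.
Cheapest feasible corner: $4.34.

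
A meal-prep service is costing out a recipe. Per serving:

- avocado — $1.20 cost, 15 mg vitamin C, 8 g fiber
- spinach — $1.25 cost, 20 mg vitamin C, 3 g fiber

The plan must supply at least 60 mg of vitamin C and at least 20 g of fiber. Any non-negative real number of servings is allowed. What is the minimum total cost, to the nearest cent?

For a min-cost LP with two ≥-constraints, a basic feasible solution has at most two positive variables.
avocado only: max(60/15, 20/8) = 4 servings → $4.80.
spinach only: max(60/20, 20/3) = 6.667 servings → $8.33.
avocado + spinach with both tight: 1.913 servings and 1.565 servings → $4.25.
The minimum over all feasible corners is $4.25.

$4.25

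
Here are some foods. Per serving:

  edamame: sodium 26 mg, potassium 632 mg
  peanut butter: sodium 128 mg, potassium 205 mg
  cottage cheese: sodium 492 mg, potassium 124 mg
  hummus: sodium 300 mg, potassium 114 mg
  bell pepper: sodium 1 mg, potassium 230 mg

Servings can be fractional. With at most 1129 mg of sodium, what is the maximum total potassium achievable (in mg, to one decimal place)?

Potassium per mg sodium: bell pepper 230, edamame 24.31, peanut butter 1.602, hummus 0.38, cottage cheese 0.252.
With no serving limits, spend the whole sodium allowance on bell pepper: 1129 mg / 1 mg × 230 mg = 259670.0 mg.

259670.0 mg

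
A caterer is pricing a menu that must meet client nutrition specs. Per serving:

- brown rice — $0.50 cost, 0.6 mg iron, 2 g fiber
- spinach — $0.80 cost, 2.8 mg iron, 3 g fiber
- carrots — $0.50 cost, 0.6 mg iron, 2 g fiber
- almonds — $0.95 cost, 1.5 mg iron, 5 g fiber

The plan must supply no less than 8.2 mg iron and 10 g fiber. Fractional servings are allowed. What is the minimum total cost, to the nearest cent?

$2.53

For a min-cost LP with two ≥-constraints, a basic feasible solution has at most two positive variables.
brown rice only: max(8.2/0.6, 10/2) = 13.67 servings → $6.83.
spinach only: max(8.2/2.8, 10/3) = 3.333 servings → $2.67.
carrots only: max(8.2/0.6, 10/2) = 13.67 servings → $6.83.
almonds only: max(8.2/1.5, 10/5) = 5.467 servings → $5.19.
brown rice + spinach with both tight: 0.8947 servings and 2.737 servings → $2.64.
brown rice + carrots (both tight): parallel constraints — no distinct corner.
brown rice + almonds (both tight): parallel constraints — no distinct corner.
spinach + carrots with both tight: 2.737 servings and 0.8947 servings → $2.64.
spinach + almonds with both tight: 2.737 servings and 0.3579 servings → $2.53.
carrots + almonds (both tight): parallel constraints — no distinct corner.
The minimum over all feasible corners is $2.53.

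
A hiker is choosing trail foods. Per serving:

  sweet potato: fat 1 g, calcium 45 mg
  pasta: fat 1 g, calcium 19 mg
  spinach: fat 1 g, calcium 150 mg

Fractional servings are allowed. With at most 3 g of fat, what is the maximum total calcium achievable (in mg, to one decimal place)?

450.0 mg

Calcium per g fat: spinach 150, sweet potato 45, pasta 19.
With no serving limits, spend the whole fat allowance on spinach: 3 g / 1 g × 150 mg = 450.0 mg.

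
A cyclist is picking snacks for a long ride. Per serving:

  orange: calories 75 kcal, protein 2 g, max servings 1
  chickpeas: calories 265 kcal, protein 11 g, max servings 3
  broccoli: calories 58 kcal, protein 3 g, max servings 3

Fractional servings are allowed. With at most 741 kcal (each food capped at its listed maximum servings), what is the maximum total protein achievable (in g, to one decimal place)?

Protein per kcal: broccoli 0.05172, chickpeas 0.04151, orange 0.02667.
Take 3 servings of broccoli: uses 174 kcal, +9.0 g protein (running total 9.0 g).
Take 2.14 servings of chickpeas: uses 567 kcal, +23.5 g protein (running total 32.5 g).
Filling greedily by protein-per-kcal is optimal for one linear limit, giving 32.5 g.

32.5 g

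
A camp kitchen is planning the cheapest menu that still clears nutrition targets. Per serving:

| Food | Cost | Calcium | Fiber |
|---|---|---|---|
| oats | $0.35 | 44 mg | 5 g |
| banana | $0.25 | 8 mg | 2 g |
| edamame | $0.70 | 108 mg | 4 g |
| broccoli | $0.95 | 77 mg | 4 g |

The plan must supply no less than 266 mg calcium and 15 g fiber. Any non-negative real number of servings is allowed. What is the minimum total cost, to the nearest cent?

oats only: max(266/44, 15/5) = 6.045 servings → $2.12.
banana only: max(266/8, 15/2) = 33.25 servings → $8.31.
edamame only: max(266/108, 15/4) = 3.75 servings → $2.62.
broccoli only: max(266/77, 15/4) = 3.75 servings → $3.56.
oats + banana: intersection lies outside the first quadrant.
oats + edamame with both tight: 1.527 servings and 1.841 servings → $1.82.
oats + broccoli with both tight: 0.4354 servings and 3.206 servings → $3.20.
banana + edamame with both tight: 3.022 servings and 2.239 servings → $2.32.
banana + broccoli with both tight: 0.7459 servings and 3.377 servings → $3.39.
edamame + broccoli with both targets exact would need a negative amount; discard.
So the least-cost plan costs $1.82.

$1.82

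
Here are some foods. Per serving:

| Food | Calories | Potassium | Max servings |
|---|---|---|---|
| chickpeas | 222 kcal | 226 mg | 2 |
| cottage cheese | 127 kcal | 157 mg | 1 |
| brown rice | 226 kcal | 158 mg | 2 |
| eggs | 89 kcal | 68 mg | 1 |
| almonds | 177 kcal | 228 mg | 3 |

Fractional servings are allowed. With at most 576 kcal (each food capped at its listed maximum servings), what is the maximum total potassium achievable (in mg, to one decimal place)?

Potassium per kcal: almonds 1.288, cottage cheese 1.236, chickpeas 1.018, eggs 0.764, brown rice 0.6991.
Take 3 servings of almonds: uses 531 kcal, +684.0 mg potassium (running total 684.0 mg).
Take 0.3543 servings of cottage cheese: uses 45 kcal, +55.6 mg potassium (running total 739.6 mg).
Filling greedily by potassium-per-kcal is optimal for one linear limit, giving 739.6 mg.

739.6 mg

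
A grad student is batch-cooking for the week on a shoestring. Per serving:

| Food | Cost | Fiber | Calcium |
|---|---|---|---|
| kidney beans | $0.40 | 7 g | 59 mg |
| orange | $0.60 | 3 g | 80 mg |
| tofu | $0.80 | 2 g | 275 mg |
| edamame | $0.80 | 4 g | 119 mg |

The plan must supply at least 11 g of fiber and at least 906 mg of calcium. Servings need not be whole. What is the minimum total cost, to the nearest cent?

With two linear requirements the optimum uses one or two foods; enumerate the corners.
kidney beans only: max(11/7, 906/59) = 15.36 servings → $6.14.
orange only: max(11/3, 906/80) = 11.32 servings → $6.79.
tofu only: max(11/2, 906/275) = 5.5 servings → $4.40.
edamame only: max(11/4, 906/119) = 7.613 servings → $6.09.
kidney beans + orange with both targets exact would need a negative amount; discard.
kidney beans + tofu with both tight: 0.6713 servings and 3.151 servings → $2.79.
kidney beans + edamame: intersection lies outside the first quadrant.
orange + tofu with both tight: 1.824 servings and 2.764 servings → $3.31.
orange + edamame with both targets exact would need a negative amount; discard.
tofu + edamame with both tight: 2.686 servings and 1.407 servings → $3.27.
The minimum over all feasible corners is $2.79.

$2.79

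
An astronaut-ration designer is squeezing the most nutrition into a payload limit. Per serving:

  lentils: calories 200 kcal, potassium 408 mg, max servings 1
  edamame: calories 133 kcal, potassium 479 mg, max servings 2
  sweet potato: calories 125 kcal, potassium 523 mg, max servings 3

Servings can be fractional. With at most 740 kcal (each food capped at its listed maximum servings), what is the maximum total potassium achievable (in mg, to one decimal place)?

2729.0 mg

Potassium per kcal: sweet potato 4.184, edamame 3.602, lentils 2.04.
Take 3 servings of sweet potato: uses 375 kcal, +1569.0 mg potassium (running total 1569.0 mg).
Take 2 servings of edamame: uses 266 kcal, +958.0 mg potassium (running total 2527.0 mg).
Take 0.495 servings of lentils: uses 99 kcal, +202.0 mg potassium (running total 2729.0 mg).
Filling greedily by potassium-per-kcal is optimal for one linear limit, giving 2729.0 mg.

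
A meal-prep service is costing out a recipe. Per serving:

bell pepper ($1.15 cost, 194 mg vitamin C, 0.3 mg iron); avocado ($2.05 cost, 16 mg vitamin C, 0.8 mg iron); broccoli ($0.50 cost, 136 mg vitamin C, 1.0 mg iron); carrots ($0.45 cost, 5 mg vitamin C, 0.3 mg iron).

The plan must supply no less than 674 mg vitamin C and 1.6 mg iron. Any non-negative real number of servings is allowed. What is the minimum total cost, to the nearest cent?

$2.48

This is a tiny linear program; its minimum lies at a vertex of the feasible set. List the vertices and price them.
bell pepper only: max(674/194, 1.6/0.3) = 5.333 servings → $6.13.
avocado only: max(674/16, 1.6/0.8) = 42.12 servings → $86.36.
broccoli only: max(674/136, 1.6/1.0) = 4.956 servings → $2.48.
carrots only: max(674/5, 1.6/0.3) = 134.8 servings → $60.66.
bell pepper + avocado with both tight: 3.415 servings and 0.7194 servings → $5.40.
bell pepper + broccoli with both tight: 2.979 servings and 0.7063 servings → $3.78.
bell pepper + carrots with both tight: 3.425 servings and 1.908 servings → $4.80.
avocado + broccoli: intersection lies outside the first quadrant.
avocado + carrots: the both-tight solution has a negative serving — not a feasible corner.
broccoli + carrots: intersection lies outside the first quadrant.
Cheapest feasible corner: $2.48.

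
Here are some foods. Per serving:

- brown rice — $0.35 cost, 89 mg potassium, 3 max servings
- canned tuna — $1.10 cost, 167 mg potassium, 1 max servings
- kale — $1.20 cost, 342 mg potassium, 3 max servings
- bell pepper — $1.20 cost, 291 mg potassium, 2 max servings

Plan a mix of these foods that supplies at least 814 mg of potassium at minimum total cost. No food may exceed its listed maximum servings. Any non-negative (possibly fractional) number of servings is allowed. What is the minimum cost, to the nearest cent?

Cost per mg of potassium: kale $0.0035, brown rice $0.0039, bell pepper $0.0041, canned tuna $0.0066.
Take 2.38 servings of kale: +814.0 mg potassium for $2.86 (total $2.86, still need 0.0 mg).
Filling from the cheapest source first is optimal under one linear minimum: $2.86.

$2.86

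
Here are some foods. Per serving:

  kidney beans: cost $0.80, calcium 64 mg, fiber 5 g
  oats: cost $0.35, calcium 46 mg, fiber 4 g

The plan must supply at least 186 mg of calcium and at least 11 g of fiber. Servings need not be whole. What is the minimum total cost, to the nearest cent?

$1.42

kidney beans only: max(186/64, 11/5) = 2.906 servings → $2.33.
oats only: max(186/46, 11/4) = 4.043 servings → $1.42.
kidney beans + oats: the both-tight solution has a negative serving — not a feasible corner.
The minimum over all feasible corners is $1.42.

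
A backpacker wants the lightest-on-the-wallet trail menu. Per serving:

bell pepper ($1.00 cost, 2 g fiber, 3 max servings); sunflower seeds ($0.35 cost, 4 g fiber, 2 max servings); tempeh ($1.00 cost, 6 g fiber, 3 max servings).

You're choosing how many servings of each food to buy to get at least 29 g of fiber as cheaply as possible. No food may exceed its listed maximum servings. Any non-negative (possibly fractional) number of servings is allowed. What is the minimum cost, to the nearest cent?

$5.20

Cost per g of fiber: sunflower seeds $0.0875, tempeh $0.1667, bell pepper $0.5000.
Take 2 servings of sunflower seeds: +8.0 g fiber for $0.70 (total $0.70, still need 21.0 g).
Take 3 servings of tempeh: +18.0 g fiber for $3.00 (total $3.70, still need 3.0 g).
Take 1.5 servings of bell pepper: +3.0 g fiber for $1.50 (total $5.20, still need 0.0 g).
Greedy by cheapest-per-g is optimal for a single linear constraint, so the minimum cost is $5.20.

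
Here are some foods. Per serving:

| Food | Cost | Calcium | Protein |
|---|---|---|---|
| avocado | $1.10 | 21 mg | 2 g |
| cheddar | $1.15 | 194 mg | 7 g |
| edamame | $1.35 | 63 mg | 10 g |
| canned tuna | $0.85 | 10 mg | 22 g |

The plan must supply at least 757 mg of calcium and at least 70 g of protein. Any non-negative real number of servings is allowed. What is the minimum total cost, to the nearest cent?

Compare the cost at each extreme point of the feasible region.
avocado only: max(757/21, 70/2) = 36.05 servings → $39.65.
cheddar only: max(757/194, 70/7) = 10 servings → $11.50.
edamame only: max(757/63, 70/10) = 12.02 servings → $16.22.
canned tuna only: max(757/10, 70/22) = 75.7 servings → $64.34.
avocado + cheddar with both tight: 34.36 servings and 0.1826 servings → $38.01.
avocado + edamame: intersection lies outside the first quadrant.
avocado + canned tuna with both targets exact would need a negative amount; discard.
cheddar + edamame with both tight: 2.108 servings and 5.524 servings → $9.88.
cheddar + canned tuna with both tight: 3.8 servings and 1.973 servings → $6.05.
edamame + canned tuna: intersection lies outside the first quadrant.
The minimum over all feasible corners is $6.05.

$6.05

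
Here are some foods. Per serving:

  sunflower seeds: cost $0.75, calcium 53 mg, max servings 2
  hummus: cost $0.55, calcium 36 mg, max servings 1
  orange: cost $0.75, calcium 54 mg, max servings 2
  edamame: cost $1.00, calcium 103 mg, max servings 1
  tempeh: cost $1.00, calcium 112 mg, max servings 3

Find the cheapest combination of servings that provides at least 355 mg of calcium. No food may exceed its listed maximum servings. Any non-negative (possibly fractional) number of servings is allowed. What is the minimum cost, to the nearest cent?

Cost per mg of calcium: tempeh $0.0089, edamame $0.0097, orange $0.0139, sunflower seeds $0.0142, hummus $0.0153.
Take 3 servings of tempeh: +336.0 mg calcium for $3.00 (total $3.00, still need 19.0 mg).
Take 0.1845 servings of edamame: +19.0 mg calcium for $0.18 (total $3.18, still need 0.0 mg).
Greedy by cheapest-per-mg is optimal for a single linear constraint, so the minimum cost is $3.18.

$3.18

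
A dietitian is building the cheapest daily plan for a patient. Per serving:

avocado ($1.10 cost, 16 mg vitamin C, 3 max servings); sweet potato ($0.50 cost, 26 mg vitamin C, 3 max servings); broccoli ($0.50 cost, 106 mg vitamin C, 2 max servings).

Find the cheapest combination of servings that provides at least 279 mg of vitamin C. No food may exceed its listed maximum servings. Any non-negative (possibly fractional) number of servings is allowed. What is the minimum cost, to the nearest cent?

Cost per mg of vitamin C: broccoli $0.0047, sweet potato $0.0192, avocado $0.0688.
Take 2 servings of broccoli: +212.0 mg vitamin C for $1.00 (total $1.00, still need 67.0 mg).
Take 2.577 servings of sweet potato: +67.0 mg vitamin C for $1.29 (total $2.29, still need 0.0 mg).
Filling from the cheapest source first is optimal under one linear minimum: $2.29.

$2.29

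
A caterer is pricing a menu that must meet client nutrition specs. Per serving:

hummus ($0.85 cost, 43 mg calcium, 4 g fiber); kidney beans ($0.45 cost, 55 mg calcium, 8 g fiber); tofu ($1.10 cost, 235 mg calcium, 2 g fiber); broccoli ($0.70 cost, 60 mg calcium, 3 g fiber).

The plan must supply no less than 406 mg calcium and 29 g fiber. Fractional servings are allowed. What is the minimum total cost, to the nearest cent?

$2.55

hummus only: max(406/43, 29/4) = 9.442 servings → $8.03.
kidney beans only: max(406/55, 29/8) = 7.382 servings → $3.32.
tofu only: max(406/235, 29/2) = 14.5 servings → $15.95.
broccoli only: max(406/60, 29/3) = 9.667 servings → $6.77.
hummus + kidney beans: intersection lies outside the first quadrant.
hummus + tofu with both tight: 7.029 servings and 0.4415 servings → $6.46.
hummus + broccoli with both tight: 4.703 servings and 3.396 servings → $6.37.
kidney beans + tofu with both tight: 3.392 servings and 0.9339 servings → $2.55.
kidney beans + broccoli with both tight: 1.657 servings and 5.248 servings → $4.42.
tofu + broccoli: the both-tight solution has a negative serving — not a feasible corner.
So the least-cost plan costs $2.55.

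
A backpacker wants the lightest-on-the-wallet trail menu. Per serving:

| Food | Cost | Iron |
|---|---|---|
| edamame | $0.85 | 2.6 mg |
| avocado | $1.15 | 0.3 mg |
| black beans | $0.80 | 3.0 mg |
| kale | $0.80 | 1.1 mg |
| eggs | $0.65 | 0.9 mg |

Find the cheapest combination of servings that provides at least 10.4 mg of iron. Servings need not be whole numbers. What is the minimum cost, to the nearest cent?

Cost per mg of iron: black beans $0.2667, edamame $0.3269, eggs $0.7222, kale $0.7273, avocado $3.8333.
With no serving limits, use only black beans: 10.4 mg / 3.0 mg = 3.467 servings × $0.80 = $2.77.

$2.77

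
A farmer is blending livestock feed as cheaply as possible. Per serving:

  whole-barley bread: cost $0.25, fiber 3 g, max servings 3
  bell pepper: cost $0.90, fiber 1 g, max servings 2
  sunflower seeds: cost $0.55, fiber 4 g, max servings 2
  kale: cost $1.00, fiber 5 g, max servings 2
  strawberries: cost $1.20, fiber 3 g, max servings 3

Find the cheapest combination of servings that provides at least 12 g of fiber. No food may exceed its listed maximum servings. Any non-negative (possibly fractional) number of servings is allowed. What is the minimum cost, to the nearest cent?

$1.16

Cost per g of fiber: whole-barley bread $0.0833, sunflower seeds $0.1375, kale $0.2000, strawberries $0.4000, bell pepper $0.9000.
Take 3 servings of whole-barley bread: +9.0 g fiber for $0.75 (total $0.75, still need 3.0 g).
Take 0.75 servings of sunflower seeds: +3.0 g fiber for $0.41 (total $1.16, still need 0.0 g).
Greedy by cheapest-per-g is optimal for a single linear constraint, so the minimum cost is $1.16.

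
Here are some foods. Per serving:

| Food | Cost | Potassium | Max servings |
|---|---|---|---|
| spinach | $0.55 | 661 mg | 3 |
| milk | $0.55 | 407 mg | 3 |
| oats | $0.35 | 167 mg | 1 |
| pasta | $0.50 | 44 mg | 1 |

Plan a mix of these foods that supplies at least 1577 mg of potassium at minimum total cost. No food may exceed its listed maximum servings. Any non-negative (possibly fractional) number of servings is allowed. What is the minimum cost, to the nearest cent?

$1.31

Cost per mg of potassium: spinach $0.0008, milk $0.0014, oats $0.0021, pasta $0.0114.
Take 2.386 servings of spinach: +1577.0 mg potassium for $1.31 (total $1.31, still need 0.0 mg).
Greedy by cheapest-per-mg is optimal for a single linear constraint, so the minimum cost is $1.31.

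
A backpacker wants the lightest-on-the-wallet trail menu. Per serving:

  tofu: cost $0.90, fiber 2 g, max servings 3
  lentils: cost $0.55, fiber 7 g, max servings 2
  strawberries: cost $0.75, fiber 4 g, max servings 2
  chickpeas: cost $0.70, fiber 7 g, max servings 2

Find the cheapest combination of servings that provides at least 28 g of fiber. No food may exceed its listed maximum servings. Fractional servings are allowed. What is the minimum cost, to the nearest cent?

Cost per g of fiber: lentils $0.0786, chickpeas $0.1000, strawberries $0.1875, tofu $0.4500.
Take 2 servings of lentils: +14.0 g fiber for $1.10 (total $1.10, still need 14.0 g).
Take 2 servings of chickpeas: +14.0 g fiber for $1.40 (total $2.50, still need 0.0 g).
Filling from the cheapest source first is optimal under one linear minimum: $2.50.

$2.50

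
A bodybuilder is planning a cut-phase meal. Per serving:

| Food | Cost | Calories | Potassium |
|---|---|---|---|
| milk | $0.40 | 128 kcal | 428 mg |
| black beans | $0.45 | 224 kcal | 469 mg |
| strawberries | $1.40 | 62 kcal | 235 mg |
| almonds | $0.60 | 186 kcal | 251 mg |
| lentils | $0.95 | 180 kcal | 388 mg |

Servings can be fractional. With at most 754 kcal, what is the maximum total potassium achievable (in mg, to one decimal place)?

Potassium per kcal: strawberries 3.79, milk 3.344, lentils 2.156, black beans 2.094, almonds 1.349.
With no serving limits, spend the whole calories allowance on strawberries: 754 kcal / 62 kcal × 235 mg = 2857.9 mg.

2857.9 mg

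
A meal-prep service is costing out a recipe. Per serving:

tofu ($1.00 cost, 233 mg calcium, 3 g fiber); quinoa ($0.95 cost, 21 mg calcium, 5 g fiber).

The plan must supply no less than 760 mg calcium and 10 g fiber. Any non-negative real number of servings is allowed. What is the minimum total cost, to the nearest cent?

An LP optimum is at a vertex; with two nutrient constraints at most two foods are used. Check each candidate.
tofu only: max(760/233, 10/3) = 3.333 servings → $3.33.
quinoa only: max(760/21, 10/5) = 36.19 servings → $34.38.
tofu + quinoa with both tight: 3.258 servings and 0.04537 servings → $3.30.
Cheapest feasible corner: $3.30.

$3.30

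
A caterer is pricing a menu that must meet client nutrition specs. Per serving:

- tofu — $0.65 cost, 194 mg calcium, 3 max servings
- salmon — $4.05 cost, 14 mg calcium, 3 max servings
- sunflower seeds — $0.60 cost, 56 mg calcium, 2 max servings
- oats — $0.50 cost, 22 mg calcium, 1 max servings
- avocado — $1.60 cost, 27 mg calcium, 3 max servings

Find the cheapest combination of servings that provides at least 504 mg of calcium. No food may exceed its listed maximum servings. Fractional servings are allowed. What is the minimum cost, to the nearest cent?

$1.69

Cost per mg of calcium: tofu $0.0034, sunflower seeds $0.0107, oats $0.0227, avocado $0.0593, salmon $0.2893.
Take 2.598 servings of tofu: +504.0 mg calcium for $1.69 (total $1.69, still need 0.0 mg).
Greedy by cheapest-per-mg is optimal for a single linear constraint, so the minimum cost is $1.69.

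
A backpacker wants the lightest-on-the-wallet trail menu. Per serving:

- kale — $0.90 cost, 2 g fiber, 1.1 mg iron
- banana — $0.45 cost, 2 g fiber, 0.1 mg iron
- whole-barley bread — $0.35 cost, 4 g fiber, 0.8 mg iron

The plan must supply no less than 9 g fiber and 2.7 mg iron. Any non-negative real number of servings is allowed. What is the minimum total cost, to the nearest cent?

$1.18

kale only: max(9/2, 2.7/1.1) = 4.5 servings → $4.05.
banana only: max(9/2, 2.7/0.1) = 27 servings → $12.15.
whole-barley bread only: max(9/4, 2.7/0.8) = 3.375 servings → $1.18.
kale + banana with both tight: 2.25 servings and 2.25 servings → $3.04.
kale + whole-barley bread with both tight: 1.286 servings and 1.607 servings → $1.72.
banana + whole-barley bread: intersection lies outside the first quadrant.
So the least-cost plan costs $1.18.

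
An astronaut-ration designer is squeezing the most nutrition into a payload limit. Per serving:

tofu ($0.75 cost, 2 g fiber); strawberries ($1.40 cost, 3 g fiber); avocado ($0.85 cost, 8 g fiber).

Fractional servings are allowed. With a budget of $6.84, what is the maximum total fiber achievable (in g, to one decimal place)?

64.4 g

Fiber per dollar: avocado 9.412, tofu 2.667, strawberries 2.143.
With no serving limits, spend the whole cost allowance on avocado: $6.84 / $0.85 × 8 g = 64.4 g.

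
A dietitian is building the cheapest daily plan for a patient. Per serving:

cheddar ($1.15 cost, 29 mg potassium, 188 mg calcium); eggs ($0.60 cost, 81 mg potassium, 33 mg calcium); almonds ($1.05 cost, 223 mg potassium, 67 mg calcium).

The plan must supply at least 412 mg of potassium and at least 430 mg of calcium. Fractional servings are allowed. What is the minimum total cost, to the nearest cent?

$3.67

Check every corner: each single food scaled to meet both minima, and each pair solved so both constraints bind.
cheddar only: max(412/29, 430/188) = 14.21 servings → $16.34.
eggs only: max(412/81, 430/33) = 13.03 servings → $7.82.
almonds only: max(412/223, 430/67) = 6.418 servings → $6.74.
cheddar + eggs with both tight: 1.488 servings and 4.554 servings → $4.44.
cheddar + almonds with both tight: 1.708 servings and 1.625 servings → $3.67.
eggs + almonds with both targets exact would need a negative amount; discard.
Cheapest feasible corner: $3.67.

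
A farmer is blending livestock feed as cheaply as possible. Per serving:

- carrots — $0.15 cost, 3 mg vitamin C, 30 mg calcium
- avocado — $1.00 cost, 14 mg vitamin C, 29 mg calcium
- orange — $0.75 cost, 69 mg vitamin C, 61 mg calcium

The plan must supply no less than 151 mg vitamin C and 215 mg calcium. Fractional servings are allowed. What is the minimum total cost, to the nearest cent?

$1.99

A basic optimal solution has at most two foods positive. Try each food alone and each pair with both targets met exactly.
carrots only: max(151/3, 215/30) = 50.33 servings → $7.55.
avocado only: max(151/14, 215/29) = 10.79 servings → $10.79.
orange only: max(151/69, 215/61) = 3.525 servings → $2.64.
carrots + avocado: intersection lies outside the first quadrant.
carrots + orange with both tight: 2.98 servings and 2.059 servings → $1.99.
avocado + orange with both tight: 4.903 servings and 1.194 servings → $5.80.
The minimum over all feasible corners is $1.99.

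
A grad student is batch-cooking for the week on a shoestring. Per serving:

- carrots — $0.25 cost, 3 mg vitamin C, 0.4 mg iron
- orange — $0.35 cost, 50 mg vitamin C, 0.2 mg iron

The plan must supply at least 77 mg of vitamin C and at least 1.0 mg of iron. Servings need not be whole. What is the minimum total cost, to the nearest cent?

Two binding constraints pin down two serving amounts, so the optimal mix uses at most two foods. The candidates are each food alone (scaled to the tighter of vitamin C/iron) and each pair with both constraints tight.
carrots only: max(77/3, 1.0/0.4) = 25.67 servings → $6.42.
orange only: max(77/50, 1.0/0.2) = 5 servings → $1.75.
carrots + orange with both tight: 1.784 servings and 1.433 servings → $0.95.
Cheapest feasible corner: $0.95.

$0.95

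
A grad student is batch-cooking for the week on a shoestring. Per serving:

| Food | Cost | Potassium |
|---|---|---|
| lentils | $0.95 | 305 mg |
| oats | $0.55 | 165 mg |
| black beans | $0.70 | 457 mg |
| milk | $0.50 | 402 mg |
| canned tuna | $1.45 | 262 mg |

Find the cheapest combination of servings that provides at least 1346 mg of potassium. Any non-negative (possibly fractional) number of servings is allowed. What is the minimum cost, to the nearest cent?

Cost per mg of potassium: milk $0.0012, black beans $0.0015, lentils $0.0031, oats $0.0033, canned tuna $0.0055.
With no serving limits, use only milk: 1346 mg / 402 mg = 3.348 servings × $0.50 = $1.67.

$1.67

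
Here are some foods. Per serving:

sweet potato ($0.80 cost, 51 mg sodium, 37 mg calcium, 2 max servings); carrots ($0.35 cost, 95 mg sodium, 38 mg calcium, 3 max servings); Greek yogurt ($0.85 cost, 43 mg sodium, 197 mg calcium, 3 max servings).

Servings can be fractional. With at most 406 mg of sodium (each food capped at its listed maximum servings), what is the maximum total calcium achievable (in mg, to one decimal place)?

735.0 mg

Calcium per mg sodium: Greek yogurt 4.581, sweet potato 0.7255, carrots 0.4.
Take 3 servings of Greek yogurt: uses 129 mg sodium, +591.0 mg calcium (running total 591.0 mg).
Take 2 servings of sweet potato: uses 102 mg sodium, +74.0 mg calcium (running total 665.0 mg).
Take 1.842 servings of carrots: uses 175 mg sodium, +70.0 mg calcium (running total 735.0 mg).
Filling greedily by calcium-per-mg sodium is optimal for one linear limit, giving 735.0 mg.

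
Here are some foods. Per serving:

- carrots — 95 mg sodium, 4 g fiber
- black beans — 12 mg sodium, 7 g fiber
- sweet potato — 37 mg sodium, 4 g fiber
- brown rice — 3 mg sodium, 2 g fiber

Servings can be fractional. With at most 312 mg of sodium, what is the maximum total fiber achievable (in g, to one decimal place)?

Fiber per mg sodium: brown rice 0.6667, black beans 0.5833, sweet potato 0.1081, carrots 0.04211.
With no serving limits, spend the whole sodium allowance on brown rice: 312 mg / 3 mg × 2 g = 208.0 g.

208.0 g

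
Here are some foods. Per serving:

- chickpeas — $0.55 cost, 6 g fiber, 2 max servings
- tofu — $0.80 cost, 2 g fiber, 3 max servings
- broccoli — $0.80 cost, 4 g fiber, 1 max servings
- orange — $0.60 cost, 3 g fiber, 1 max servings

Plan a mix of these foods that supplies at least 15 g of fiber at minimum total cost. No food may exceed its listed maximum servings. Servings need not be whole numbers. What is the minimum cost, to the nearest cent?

$1.70

Cost per g of fiber: chickpeas $0.0917, broccoli $0.2000, orange $0.2000, tofu $0.4000.
Take 2 servings of chickpeas: +12.0 g fiber for $1.10 (total $1.10, still need 3.0 g).
Take 0.75 servings of broccoli: +3.0 g fiber for $0.60 (total $1.70, still need 0.0 g).
Greedy by cheapest-per-g is optimal for a single linear constraint, so the minimum cost is $1.70.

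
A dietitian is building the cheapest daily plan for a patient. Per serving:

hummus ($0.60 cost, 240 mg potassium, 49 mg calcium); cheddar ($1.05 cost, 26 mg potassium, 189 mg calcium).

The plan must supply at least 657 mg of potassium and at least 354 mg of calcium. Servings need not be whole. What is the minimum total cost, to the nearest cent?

Minimising a linear cost over {potassium ≥ 657, calcium ≥ 354, servings ≥ 0} — the optimum is at a vertex, using one or two foods.
hummus only: max(657/240, 354/49) = 7.224 servings → $4.33.
cheddar only: max(657/26, 354/189) = 25.27 servings → $26.53.
hummus + cheddar with both tight: 2.608 servings and 1.197 servings → $2.82.
So the least-cost plan costs $2.82.

$2.82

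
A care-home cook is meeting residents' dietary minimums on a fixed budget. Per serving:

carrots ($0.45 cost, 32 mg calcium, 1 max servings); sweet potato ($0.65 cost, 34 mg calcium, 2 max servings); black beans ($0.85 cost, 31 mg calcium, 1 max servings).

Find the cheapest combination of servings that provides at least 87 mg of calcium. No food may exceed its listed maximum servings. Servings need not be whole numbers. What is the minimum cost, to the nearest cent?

$1.50

Cost per mg of calcium: carrots $0.0141, sweet potato $0.0191, black beans $0.0274.
Take 1 serving of carrots: +32.0 mg calcium for $0.45 (total $0.45, still need 55.0 mg).
Take 1.618 servings of sweet potato: +55.0 mg calcium for $1.05 (total $1.50, still need 0.0 mg).
Filling from the cheapest source first is optimal under one linear minimum: $1.50.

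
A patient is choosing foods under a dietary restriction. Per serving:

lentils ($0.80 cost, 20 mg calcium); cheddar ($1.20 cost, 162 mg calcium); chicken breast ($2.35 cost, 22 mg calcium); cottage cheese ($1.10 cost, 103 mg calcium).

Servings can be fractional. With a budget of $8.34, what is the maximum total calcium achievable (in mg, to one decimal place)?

Calcium per dollar: cheddar 135, cottage cheese 93.64, lentils 25, chicken breast 9.362.
With no serving limits, spend the whole cost allowance on cheddar: $8.34 / $1.20 × 162 mg = 1125.9 mg.

1125.9 mg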